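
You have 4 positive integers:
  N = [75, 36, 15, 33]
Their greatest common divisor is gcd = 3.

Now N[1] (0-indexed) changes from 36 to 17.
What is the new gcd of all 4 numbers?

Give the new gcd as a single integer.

Numbers: [75, 36, 15, 33], gcd = 3
Change: index 1, 36 -> 17
gcd of the OTHER numbers (without index 1): gcd([75, 15, 33]) = 3
New gcd = gcd(g_others, new_val) = gcd(3, 17) = 1

Answer: 1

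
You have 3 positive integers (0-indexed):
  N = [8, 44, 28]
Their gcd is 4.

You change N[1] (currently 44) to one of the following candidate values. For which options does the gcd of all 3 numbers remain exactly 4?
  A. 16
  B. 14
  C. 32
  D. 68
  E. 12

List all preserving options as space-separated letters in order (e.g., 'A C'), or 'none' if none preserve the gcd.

Answer: A C D E

Derivation:
Old gcd = 4; gcd of others (without N[1]) = 4
New gcd for candidate v: gcd(4, v). Preserves old gcd iff gcd(4, v) = 4.
  Option A: v=16, gcd(4,16)=4 -> preserves
  Option B: v=14, gcd(4,14)=2 -> changes
  Option C: v=32, gcd(4,32)=4 -> preserves
  Option D: v=68, gcd(4,68)=4 -> preserves
  Option E: v=12, gcd(4,12)=4 -> preserves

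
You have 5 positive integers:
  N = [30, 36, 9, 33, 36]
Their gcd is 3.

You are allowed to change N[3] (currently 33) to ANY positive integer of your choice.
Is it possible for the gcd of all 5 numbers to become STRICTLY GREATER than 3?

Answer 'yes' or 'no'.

Current gcd = 3
gcd of all OTHER numbers (without N[3]=33): gcd([30, 36, 9, 36]) = 3
The new gcd after any change is gcd(3, new_value).
This can be at most 3.
Since 3 = old gcd 3, the gcd can only stay the same or decrease.

Answer: no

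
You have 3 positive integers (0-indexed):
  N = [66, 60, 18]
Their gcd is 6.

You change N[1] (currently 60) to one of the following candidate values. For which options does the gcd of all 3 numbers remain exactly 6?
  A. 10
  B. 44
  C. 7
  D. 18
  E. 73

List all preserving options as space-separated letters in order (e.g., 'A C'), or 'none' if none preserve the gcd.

Answer: D

Derivation:
Old gcd = 6; gcd of others (without N[1]) = 6
New gcd for candidate v: gcd(6, v). Preserves old gcd iff gcd(6, v) = 6.
  Option A: v=10, gcd(6,10)=2 -> changes
  Option B: v=44, gcd(6,44)=2 -> changes
  Option C: v=7, gcd(6,7)=1 -> changes
  Option D: v=18, gcd(6,18)=6 -> preserves
  Option E: v=73, gcd(6,73)=1 -> changes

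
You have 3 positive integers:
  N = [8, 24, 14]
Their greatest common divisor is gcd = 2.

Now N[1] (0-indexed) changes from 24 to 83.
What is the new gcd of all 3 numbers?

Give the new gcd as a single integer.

Numbers: [8, 24, 14], gcd = 2
Change: index 1, 24 -> 83
gcd of the OTHER numbers (without index 1): gcd([8, 14]) = 2
New gcd = gcd(g_others, new_val) = gcd(2, 83) = 1

Answer: 1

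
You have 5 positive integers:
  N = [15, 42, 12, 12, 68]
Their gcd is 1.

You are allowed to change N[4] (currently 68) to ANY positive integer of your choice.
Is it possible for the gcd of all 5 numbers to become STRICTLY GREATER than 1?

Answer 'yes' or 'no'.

Current gcd = 1
gcd of all OTHER numbers (without N[4]=68): gcd([15, 42, 12, 12]) = 3
The new gcd after any change is gcd(3, new_value).
This can be at most 3.
Since 3 > old gcd 1, the gcd CAN increase (e.g., set N[4] = 3).

Answer: yes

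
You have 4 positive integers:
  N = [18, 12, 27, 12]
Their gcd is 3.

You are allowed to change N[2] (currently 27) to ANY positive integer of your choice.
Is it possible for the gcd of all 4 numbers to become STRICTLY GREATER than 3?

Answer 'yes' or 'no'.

Answer: yes

Derivation:
Current gcd = 3
gcd of all OTHER numbers (without N[2]=27): gcd([18, 12, 12]) = 6
The new gcd after any change is gcd(6, new_value).
This can be at most 6.
Since 6 > old gcd 3, the gcd CAN increase (e.g., set N[2] = 6).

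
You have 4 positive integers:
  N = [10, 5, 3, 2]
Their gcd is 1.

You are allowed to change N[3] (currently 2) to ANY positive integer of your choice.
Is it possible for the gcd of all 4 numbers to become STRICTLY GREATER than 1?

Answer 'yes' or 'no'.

Answer: no

Derivation:
Current gcd = 1
gcd of all OTHER numbers (without N[3]=2): gcd([10, 5, 3]) = 1
The new gcd after any change is gcd(1, new_value).
This can be at most 1.
Since 1 = old gcd 1, the gcd can only stay the same or decrease.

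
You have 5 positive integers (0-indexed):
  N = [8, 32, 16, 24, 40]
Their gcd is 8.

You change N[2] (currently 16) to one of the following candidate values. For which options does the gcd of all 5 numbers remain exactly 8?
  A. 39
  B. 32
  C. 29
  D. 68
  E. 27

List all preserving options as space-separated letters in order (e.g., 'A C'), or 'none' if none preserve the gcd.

Answer: B

Derivation:
Old gcd = 8; gcd of others (without N[2]) = 8
New gcd for candidate v: gcd(8, v). Preserves old gcd iff gcd(8, v) = 8.
  Option A: v=39, gcd(8,39)=1 -> changes
  Option B: v=32, gcd(8,32)=8 -> preserves
  Option C: v=29, gcd(8,29)=1 -> changes
  Option D: v=68, gcd(8,68)=4 -> changes
  Option E: v=27, gcd(8,27)=1 -> changes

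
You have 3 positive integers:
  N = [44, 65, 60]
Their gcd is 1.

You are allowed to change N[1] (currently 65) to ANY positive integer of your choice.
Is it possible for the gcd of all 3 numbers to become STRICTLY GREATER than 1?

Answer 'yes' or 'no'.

Answer: yes

Derivation:
Current gcd = 1
gcd of all OTHER numbers (without N[1]=65): gcd([44, 60]) = 4
The new gcd after any change is gcd(4, new_value).
This can be at most 4.
Since 4 > old gcd 1, the gcd CAN increase (e.g., set N[1] = 4).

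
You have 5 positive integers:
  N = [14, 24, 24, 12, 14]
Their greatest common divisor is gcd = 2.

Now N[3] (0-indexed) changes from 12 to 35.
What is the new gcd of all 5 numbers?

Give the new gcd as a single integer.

Numbers: [14, 24, 24, 12, 14], gcd = 2
Change: index 3, 12 -> 35
gcd of the OTHER numbers (without index 3): gcd([14, 24, 24, 14]) = 2
New gcd = gcd(g_others, new_val) = gcd(2, 35) = 1

Answer: 1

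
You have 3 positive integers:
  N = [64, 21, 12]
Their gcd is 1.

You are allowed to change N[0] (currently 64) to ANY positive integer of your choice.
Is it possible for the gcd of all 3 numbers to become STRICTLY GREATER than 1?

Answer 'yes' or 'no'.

Current gcd = 1
gcd of all OTHER numbers (without N[0]=64): gcd([21, 12]) = 3
The new gcd after any change is gcd(3, new_value).
This can be at most 3.
Since 3 > old gcd 1, the gcd CAN increase (e.g., set N[0] = 3).

Answer: yes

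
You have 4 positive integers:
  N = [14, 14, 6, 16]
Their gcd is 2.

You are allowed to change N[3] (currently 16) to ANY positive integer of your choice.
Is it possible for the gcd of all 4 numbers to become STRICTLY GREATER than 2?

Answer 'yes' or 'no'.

Answer: no

Derivation:
Current gcd = 2
gcd of all OTHER numbers (without N[3]=16): gcd([14, 14, 6]) = 2
The new gcd after any change is gcd(2, new_value).
This can be at most 2.
Since 2 = old gcd 2, the gcd can only stay the same or decrease.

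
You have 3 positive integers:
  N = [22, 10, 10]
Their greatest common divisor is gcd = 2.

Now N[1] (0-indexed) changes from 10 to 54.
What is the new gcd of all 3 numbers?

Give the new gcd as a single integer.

Answer: 2

Derivation:
Numbers: [22, 10, 10], gcd = 2
Change: index 1, 10 -> 54
gcd of the OTHER numbers (without index 1): gcd([22, 10]) = 2
New gcd = gcd(g_others, new_val) = gcd(2, 54) = 2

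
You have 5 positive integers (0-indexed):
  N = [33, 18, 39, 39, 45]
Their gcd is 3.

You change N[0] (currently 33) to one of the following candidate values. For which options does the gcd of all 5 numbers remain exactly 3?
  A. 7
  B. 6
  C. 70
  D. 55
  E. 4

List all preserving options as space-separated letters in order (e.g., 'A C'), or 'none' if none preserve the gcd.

Old gcd = 3; gcd of others (without N[0]) = 3
New gcd for candidate v: gcd(3, v). Preserves old gcd iff gcd(3, v) = 3.
  Option A: v=7, gcd(3,7)=1 -> changes
  Option B: v=6, gcd(3,6)=3 -> preserves
  Option C: v=70, gcd(3,70)=1 -> changes
  Option D: v=55, gcd(3,55)=1 -> changes
  Option E: v=4, gcd(3,4)=1 -> changes

Answer: B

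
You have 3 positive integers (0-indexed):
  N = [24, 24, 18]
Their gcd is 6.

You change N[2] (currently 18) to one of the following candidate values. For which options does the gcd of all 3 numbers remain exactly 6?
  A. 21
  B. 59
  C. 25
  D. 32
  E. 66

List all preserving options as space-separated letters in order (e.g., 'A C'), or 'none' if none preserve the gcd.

Answer: E

Derivation:
Old gcd = 6; gcd of others (without N[2]) = 24
New gcd for candidate v: gcd(24, v). Preserves old gcd iff gcd(24, v) = 6.
  Option A: v=21, gcd(24,21)=3 -> changes
  Option B: v=59, gcd(24,59)=1 -> changes
  Option C: v=25, gcd(24,25)=1 -> changes
  Option D: v=32, gcd(24,32)=8 -> changes
  Option E: v=66, gcd(24,66)=6 -> preserves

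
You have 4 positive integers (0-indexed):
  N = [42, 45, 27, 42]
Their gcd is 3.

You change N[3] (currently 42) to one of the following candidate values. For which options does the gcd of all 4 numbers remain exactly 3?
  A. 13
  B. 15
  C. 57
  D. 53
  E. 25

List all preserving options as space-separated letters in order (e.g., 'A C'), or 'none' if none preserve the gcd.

Answer: B C

Derivation:
Old gcd = 3; gcd of others (without N[3]) = 3
New gcd for candidate v: gcd(3, v). Preserves old gcd iff gcd(3, v) = 3.
  Option A: v=13, gcd(3,13)=1 -> changes
  Option B: v=15, gcd(3,15)=3 -> preserves
  Option C: v=57, gcd(3,57)=3 -> preserves
  Option D: v=53, gcd(3,53)=1 -> changes
  Option E: v=25, gcd(3,25)=1 -> changes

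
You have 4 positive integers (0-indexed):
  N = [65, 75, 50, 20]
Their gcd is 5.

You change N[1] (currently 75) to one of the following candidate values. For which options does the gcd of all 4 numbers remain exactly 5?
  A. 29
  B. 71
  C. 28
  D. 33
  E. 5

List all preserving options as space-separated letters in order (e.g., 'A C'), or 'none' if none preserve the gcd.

Old gcd = 5; gcd of others (without N[1]) = 5
New gcd for candidate v: gcd(5, v). Preserves old gcd iff gcd(5, v) = 5.
  Option A: v=29, gcd(5,29)=1 -> changes
  Option B: v=71, gcd(5,71)=1 -> changes
  Option C: v=28, gcd(5,28)=1 -> changes
  Option D: v=33, gcd(5,33)=1 -> changes
  Option E: v=5, gcd(5,5)=5 -> preserves

Answer: E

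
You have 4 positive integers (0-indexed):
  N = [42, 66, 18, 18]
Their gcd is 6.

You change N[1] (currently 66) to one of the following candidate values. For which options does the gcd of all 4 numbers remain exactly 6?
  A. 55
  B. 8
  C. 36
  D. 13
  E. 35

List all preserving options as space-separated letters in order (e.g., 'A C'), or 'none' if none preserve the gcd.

Old gcd = 6; gcd of others (without N[1]) = 6
New gcd for candidate v: gcd(6, v). Preserves old gcd iff gcd(6, v) = 6.
  Option A: v=55, gcd(6,55)=1 -> changes
  Option B: v=8, gcd(6,8)=2 -> changes
  Option C: v=36, gcd(6,36)=6 -> preserves
  Option D: v=13, gcd(6,13)=1 -> changes
  Option E: v=35, gcd(6,35)=1 -> changes

Answer: C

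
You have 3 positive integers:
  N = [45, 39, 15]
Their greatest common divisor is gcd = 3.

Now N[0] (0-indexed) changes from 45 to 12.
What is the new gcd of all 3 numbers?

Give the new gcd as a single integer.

Numbers: [45, 39, 15], gcd = 3
Change: index 0, 45 -> 12
gcd of the OTHER numbers (without index 0): gcd([39, 15]) = 3
New gcd = gcd(g_others, new_val) = gcd(3, 12) = 3

Answer: 3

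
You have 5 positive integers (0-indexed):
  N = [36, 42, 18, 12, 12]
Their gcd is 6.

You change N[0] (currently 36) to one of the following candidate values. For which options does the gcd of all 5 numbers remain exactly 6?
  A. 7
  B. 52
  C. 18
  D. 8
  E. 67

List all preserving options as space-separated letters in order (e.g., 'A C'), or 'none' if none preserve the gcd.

Answer: C

Derivation:
Old gcd = 6; gcd of others (without N[0]) = 6
New gcd for candidate v: gcd(6, v). Preserves old gcd iff gcd(6, v) = 6.
  Option A: v=7, gcd(6,7)=1 -> changes
  Option B: v=52, gcd(6,52)=2 -> changes
  Option C: v=18, gcd(6,18)=6 -> preserves
  Option D: v=8, gcd(6,8)=2 -> changes
  Option E: v=67, gcd(6,67)=1 -> changes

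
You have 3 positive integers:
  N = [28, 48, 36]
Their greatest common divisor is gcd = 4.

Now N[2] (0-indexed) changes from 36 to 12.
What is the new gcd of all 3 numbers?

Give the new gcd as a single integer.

Numbers: [28, 48, 36], gcd = 4
Change: index 2, 36 -> 12
gcd of the OTHER numbers (without index 2): gcd([28, 48]) = 4
New gcd = gcd(g_others, new_val) = gcd(4, 12) = 4

Answer: 4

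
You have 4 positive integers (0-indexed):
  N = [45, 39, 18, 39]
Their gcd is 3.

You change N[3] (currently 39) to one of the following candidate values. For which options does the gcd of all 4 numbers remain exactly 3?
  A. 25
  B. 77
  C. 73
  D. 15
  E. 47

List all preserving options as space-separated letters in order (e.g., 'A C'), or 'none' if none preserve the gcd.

Old gcd = 3; gcd of others (without N[3]) = 3
New gcd for candidate v: gcd(3, v). Preserves old gcd iff gcd(3, v) = 3.
  Option A: v=25, gcd(3,25)=1 -> changes
  Option B: v=77, gcd(3,77)=1 -> changes
  Option C: v=73, gcd(3,73)=1 -> changes
  Option D: v=15, gcd(3,15)=3 -> preserves
  Option E: v=47, gcd(3,47)=1 -> changes

Answer: D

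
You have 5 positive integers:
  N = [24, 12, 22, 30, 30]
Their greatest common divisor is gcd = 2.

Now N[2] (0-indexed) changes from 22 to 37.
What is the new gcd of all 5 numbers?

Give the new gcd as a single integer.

Numbers: [24, 12, 22, 30, 30], gcd = 2
Change: index 2, 22 -> 37
gcd of the OTHER numbers (without index 2): gcd([24, 12, 30, 30]) = 6
New gcd = gcd(g_others, new_val) = gcd(6, 37) = 1

Answer: 1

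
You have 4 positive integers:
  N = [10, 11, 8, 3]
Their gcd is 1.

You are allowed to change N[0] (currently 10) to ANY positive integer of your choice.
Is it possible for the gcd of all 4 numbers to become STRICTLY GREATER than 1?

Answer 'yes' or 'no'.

Current gcd = 1
gcd of all OTHER numbers (without N[0]=10): gcd([11, 8, 3]) = 1
The new gcd after any change is gcd(1, new_value).
This can be at most 1.
Since 1 = old gcd 1, the gcd can only stay the same or decrease.

Answer: no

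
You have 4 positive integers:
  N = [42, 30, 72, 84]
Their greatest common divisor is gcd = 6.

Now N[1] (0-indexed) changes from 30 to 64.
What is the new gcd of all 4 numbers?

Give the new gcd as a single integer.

Numbers: [42, 30, 72, 84], gcd = 6
Change: index 1, 30 -> 64
gcd of the OTHER numbers (without index 1): gcd([42, 72, 84]) = 6
New gcd = gcd(g_others, new_val) = gcd(6, 64) = 2

Answer: 2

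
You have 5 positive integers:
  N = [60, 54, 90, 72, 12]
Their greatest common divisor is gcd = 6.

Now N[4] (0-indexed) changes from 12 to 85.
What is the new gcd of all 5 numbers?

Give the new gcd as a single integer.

Answer: 1

Derivation:
Numbers: [60, 54, 90, 72, 12], gcd = 6
Change: index 4, 12 -> 85
gcd of the OTHER numbers (without index 4): gcd([60, 54, 90, 72]) = 6
New gcd = gcd(g_others, new_val) = gcd(6, 85) = 1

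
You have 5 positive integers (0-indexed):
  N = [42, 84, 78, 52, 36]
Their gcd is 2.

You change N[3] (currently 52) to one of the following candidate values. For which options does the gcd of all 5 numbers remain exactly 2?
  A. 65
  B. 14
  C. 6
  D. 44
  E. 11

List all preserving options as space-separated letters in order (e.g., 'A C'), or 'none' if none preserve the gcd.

Answer: B D

Derivation:
Old gcd = 2; gcd of others (without N[3]) = 6
New gcd for candidate v: gcd(6, v). Preserves old gcd iff gcd(6, v) = 2.
  Option A: v=65, gcd(6,65)=1 -> changes
  Option B: v=14, gcd(6,14)=2 -> preserves
  Option C: v=6, gcd(6,6)=6 -> changes
  Option D: v=44, gcd(6,44)=2 -> preserves
  Option E: v=11, gcd(6,11)=1 -> changes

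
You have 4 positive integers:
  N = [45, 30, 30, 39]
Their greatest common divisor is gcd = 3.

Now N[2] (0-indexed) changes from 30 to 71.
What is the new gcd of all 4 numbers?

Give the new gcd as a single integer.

Numbers: [45, 30, 30, 39], gcd = 3
Change: index 2, 30 -> 71
gcd of the OTHER numbers (without index 2): gcd([45, 30, 39]) = 3
New gcd = gcd(g_others, new_val) = gcd(3, 71) = 1

Answer: 1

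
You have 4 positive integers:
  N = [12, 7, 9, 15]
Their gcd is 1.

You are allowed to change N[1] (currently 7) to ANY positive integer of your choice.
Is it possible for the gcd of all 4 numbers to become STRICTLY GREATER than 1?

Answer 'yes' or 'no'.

Current gcd = 1
gcd of all OTHER numbers (without N[1]=7): gcd([12, 9, 15]) = 3
The new gcd after any change is gcd(3, new_value).
This can be at most 3.
Since 3 > old gcd 1, the gcd CAN increase (e.g., set N[1] = 3).

Answer: yes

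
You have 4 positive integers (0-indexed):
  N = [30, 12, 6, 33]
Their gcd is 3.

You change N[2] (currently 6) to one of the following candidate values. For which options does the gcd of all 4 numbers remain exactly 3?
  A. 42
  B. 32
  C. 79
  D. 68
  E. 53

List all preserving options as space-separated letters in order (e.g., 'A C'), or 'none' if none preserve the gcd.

Old gcd = 3; gcd of others (without N[2]) = 3
New gcd for candidate v: gcd(3, v). Preserves old gcd iff gcd(3, v) = 3.
  Option A: v=42, gcd(3,42)=3 -> preserves
  Option B: v=32, gcd(3,32)=1 -> changes
  Option C: v=79, gcd(3,79)=1 -> changes
  Option D: v=68, gcd(3,68)=1 -> changes
  Option E: v=53, gcd(3,53)=1 -> changes

Answer: A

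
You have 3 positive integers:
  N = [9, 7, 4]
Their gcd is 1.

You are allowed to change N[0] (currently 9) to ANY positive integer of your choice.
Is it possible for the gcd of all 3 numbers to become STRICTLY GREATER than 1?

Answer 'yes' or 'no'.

Current gcd = 1
gcd of all OTHER numbers (without N[0]=9): gcd([7, 4]) = 1
The new gcd after any change is gcd(1, new_value).
This can be at most 1.
Since 1 = old gcd 1, the gcd can only stay the same or decrease.

Answer: no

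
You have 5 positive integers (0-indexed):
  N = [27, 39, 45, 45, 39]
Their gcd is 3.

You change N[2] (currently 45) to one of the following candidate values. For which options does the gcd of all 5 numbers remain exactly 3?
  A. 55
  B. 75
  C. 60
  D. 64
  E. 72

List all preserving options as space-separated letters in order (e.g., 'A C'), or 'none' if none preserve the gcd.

Answer: B C E

Derivation:
Old gcd = 3; gcd of others (without N[2]) = 3
New gcd for candidate v: gcd(3, v). Preserves old gcd iff gcd(3, v) = 3.
  Option A: v=55, gcd(3,55)=1 -> changes
  Option B: v=75, gcd(3,75)=3 -> preserves
  Option C: v=60, gcd(3,60)=3 -> preserves
  Option D: v=64, gcd(3,64)=1 -> changes
  Option E: v=72, gcd(3,72)=3 -> preserves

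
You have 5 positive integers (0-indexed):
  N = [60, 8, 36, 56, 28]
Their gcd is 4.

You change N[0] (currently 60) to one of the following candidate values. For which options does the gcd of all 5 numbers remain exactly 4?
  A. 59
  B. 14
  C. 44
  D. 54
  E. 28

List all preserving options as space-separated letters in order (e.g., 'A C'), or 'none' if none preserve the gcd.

Answer: C E

Derivation:
Old gcd = 4; gcd of others (without N[0]) = 4
New gcd for candidate v: gcd(4, v). Preserves old gcd iff gcd(4, v) = 4.
  Option A: v=59, gcd(4,59)=1 -> changes
  Option B: v=14, gcd(4,14)=2 -> changes
  Option C: v=44, gcd(4,44)=4 -> preserves
  Option D: v=54, gcd(4,54)=2 -> changes
  Option E: v=28, gcd(4,28)=4 -> preserves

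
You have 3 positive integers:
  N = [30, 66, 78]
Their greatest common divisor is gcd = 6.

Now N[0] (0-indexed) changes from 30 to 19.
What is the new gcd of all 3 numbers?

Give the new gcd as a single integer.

Numbers: [30, 66, 78], gcd = 6
Change: index 0, 30 -> 19
gcd of the OTHER numbers (without index 0): gcd([66, 78]) = 6
New gcd = gcd(g_others, new_val) = gcd(6, 19) = 1

Answer: 1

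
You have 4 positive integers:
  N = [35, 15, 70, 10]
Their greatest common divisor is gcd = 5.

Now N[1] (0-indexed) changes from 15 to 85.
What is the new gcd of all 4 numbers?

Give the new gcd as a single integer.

Answer: 5

Derivation:
Numbers: [35, 15, 70, 10], gcd = 5
Change: index 1, 15 -> 85
gcd of the OTHER numbers (without index 1): gcd([35, 70, 10]) = 5
New gcd = gcd(g_others, new_val) = gcd(5, 85) = 5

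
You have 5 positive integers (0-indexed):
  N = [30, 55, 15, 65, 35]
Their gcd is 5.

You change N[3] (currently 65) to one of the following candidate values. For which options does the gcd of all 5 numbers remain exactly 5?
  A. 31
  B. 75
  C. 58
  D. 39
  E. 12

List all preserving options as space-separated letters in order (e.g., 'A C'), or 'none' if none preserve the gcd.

Answer: B

Derivation:
Old gcd = 5; gcd of others (without N[3]) = 5
New gcd for candidate v: gcd(5, v). Preserves old gcd iff gcd(5, v) = 5.
  Option A: v=31, gcd(5,31)=1 -> changes
  Option B: v=75, gcd(5,75)=5 -> preserves
  Option C: v=58, gcd(5,58)=1 -> changes
  Option D: v=39, gcd(5,39)=1 -> changes
  Option E: v=12, gcd(5,12)=1 -> changes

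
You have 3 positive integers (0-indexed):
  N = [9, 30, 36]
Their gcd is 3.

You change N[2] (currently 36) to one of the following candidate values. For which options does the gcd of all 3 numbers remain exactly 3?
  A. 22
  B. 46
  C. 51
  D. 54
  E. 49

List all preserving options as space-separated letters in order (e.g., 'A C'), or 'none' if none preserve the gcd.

Answer: C D

Derivation:
Old gcd = 3; gcd of others (without N[2]) = 3
New gcd for candidate v: gcd(3, v). Preserves old gcd iff gcd(3, v) = 3.
  Option A: v=22, gcd(3,22)=1 -> changes
  Option B: v=46, gcd(3,46)=1 -> changes
  Option C: v=51, gcd(3,51)=3 -> preserves
  Option D: v=54, gcd(3,54)=3 -> preserves
  Option E: v=49, gcd(3,49)=1 -> changes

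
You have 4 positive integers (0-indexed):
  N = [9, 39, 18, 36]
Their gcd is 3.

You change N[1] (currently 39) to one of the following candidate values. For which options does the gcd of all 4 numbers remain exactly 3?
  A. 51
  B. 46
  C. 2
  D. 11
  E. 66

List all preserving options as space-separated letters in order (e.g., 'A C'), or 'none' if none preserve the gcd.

Answer: A E

Derivation:
Old gcd = 3; gcd of others (without N[1]) = 9
New gcd for candidate v: gcd(9, v). Preserves old gcd iff gcd(9, v) = 3.
  Option A: v=51, gcd(9,51)=3 -> preserves
  Option B: v=46, gcd(9,46)=1 -> changes
  Option C: v=2, gcd(9,2)=1 -> changes
  Option D: v=11, gcd(9,11)=1 -> changes
  Option E: v=66, gcd(9,66)=3 -> preserves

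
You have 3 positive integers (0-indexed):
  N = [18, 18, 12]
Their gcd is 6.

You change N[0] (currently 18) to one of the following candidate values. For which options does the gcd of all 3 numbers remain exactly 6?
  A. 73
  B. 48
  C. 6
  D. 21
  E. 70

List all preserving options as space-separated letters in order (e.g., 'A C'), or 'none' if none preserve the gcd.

Old gcd = 6; gcd of others (without N[0]) = 6
New gcd for candidate v: gcd(6, v). Preserves old gcd iff gcd(6, v) = 6.
  Option A: v=73, gcd(6,73)=1 -> changes
  Option B: v=48, gcd(6,48)=6 -> preserves
  Option C: v=6, gcd(6,6)=6 -> preserves
  Option D: v=21, gcd(6,21)=3 -> changes
  Option E: v=70, gcd(6,70)=2 -> changes

Answer: B C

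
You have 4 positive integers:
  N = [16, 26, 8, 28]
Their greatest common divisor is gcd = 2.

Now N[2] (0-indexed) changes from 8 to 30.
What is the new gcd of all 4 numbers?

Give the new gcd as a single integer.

Numbers: [16, 26, 8, 28], gcd = 2
Change: index 2, 8 -> 30
gcd of the OTHER numbers (without index 2): gcd([16, 26, 28]) = 2
New gcd = gcd(g_others, new_val) = gcd(2, 30) = 2

Answer: 2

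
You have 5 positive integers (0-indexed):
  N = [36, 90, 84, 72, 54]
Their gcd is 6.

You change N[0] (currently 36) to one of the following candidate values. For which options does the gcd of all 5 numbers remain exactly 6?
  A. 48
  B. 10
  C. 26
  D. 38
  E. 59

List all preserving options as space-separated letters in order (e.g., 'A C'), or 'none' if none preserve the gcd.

Answer: A

Derivation:
Old gcd = 6; gcd of others (without N[0]) = 6
New gcd for candidate v: gcd(6, v). Preserves old gcd iff gcd(6, v) = 6.
  Option A: v=48, gcd(6,48)=6 -> preserves
  Option B: v=10, gcd(6,10)=2 -> changes
  Option C: v=26, gcd(6,26)=2 -> changes
  Option D: v=38, gcd(6,38)=2 -> changes
  Option E: v=59, gcd(6,59)=1 -> changes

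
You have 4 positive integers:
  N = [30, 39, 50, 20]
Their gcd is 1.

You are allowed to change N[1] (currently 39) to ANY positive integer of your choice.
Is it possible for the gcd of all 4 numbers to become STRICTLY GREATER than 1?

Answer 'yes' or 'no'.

Answer: yes

Derivation:
Current gcd = 1
gcd of all OTHER numbers (without N[1]=39): gcd([30, 50, 20]) = 10
The new gcd after any change is gcd(10, new_value).
This can be at most 10.
Since 10 > old gcd 1, the gcd CAN increase (e.g., set N[1] = 10).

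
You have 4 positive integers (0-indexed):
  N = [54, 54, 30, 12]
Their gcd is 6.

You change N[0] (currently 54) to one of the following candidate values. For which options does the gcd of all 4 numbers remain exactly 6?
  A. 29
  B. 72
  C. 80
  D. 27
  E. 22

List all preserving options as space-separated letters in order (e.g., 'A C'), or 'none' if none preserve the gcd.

Old gcd = 6; gcd of others (without N[0]) = 6
New gcd for candidate v: gcd(6, v). Preserves old gcd iff gcd(6, v) = 6.
  Option A: v=29, gcd(6,29)=1 -> changes
  Option B: v=72, gcd(6,72)=6 -> preserves
  Option C: v=80, gcd(6,80)=2 -> changes
  Option D: v=27, gcd(6,27)=3 -> changes
  Option E: v=22, gcd(6,22)=2 -> changes

Answer: B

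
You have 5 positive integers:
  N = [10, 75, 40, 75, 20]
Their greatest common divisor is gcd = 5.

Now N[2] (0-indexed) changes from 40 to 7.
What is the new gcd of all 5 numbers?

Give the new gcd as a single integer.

Answer: 1

Derivation:
Numbers: [10, 75, 40, 75, 20], gcd = 5
Change: index 2, 40 -> 7
gcd of the OTHER numbers (without index 2): gcd([10, 75, 75, 20]) = 5
New gcd = gcd(g_others, new_val) = gcd(5, 7) = 1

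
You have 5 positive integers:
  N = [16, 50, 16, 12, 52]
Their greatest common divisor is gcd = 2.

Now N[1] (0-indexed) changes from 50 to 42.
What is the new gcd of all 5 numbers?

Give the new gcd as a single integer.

Numbers: [16, 50, 16, 12, 52], gcd = 2
Change: index 1, 50 -> 42
gcd of the OTHER numbers (without index 1): gcd([16, 16, 12, 52]) = 4
New gcd = gcd(g_others, new_val) = gcd(4, 42) = 2

Answer: 2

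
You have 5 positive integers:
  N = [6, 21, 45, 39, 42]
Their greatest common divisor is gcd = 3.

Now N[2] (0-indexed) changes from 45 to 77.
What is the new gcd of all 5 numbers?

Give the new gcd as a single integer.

Answer: 1

Derivation:
Numbers: [6, 21, 45, 39, 42], gcd = 3
Change: index 2, 45 -> 77
gcd of the OTHER numbers (without index 2): gcd([6, 21, 39, 42]) = 3
New gcd = gcd(g_others, new_val) = gcd(3, 77) = 1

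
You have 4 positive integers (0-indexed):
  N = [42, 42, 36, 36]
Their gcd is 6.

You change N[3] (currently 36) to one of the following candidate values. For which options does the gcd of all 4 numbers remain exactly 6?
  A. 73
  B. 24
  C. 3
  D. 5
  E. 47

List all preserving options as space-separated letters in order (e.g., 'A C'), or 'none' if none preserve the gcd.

Old gcd = 6; gcd of others (without N[3]) = 6
New gcd for candidate v: gcd(6, v). Preserves old gcd iff gcd(6, v) = 6.
  Option A: v=73, gcd(6,73)=1 -> changes
  Option B: v=24, gcd(6,24)=6 -> preserves
  Option C: v=3, gcd(6,3)=3 -> changes
  Option D: v=5, gcd(6,5)=1 -> changes
  Option E: v=47, gcd(6,47)=1 -> changes

Answer: B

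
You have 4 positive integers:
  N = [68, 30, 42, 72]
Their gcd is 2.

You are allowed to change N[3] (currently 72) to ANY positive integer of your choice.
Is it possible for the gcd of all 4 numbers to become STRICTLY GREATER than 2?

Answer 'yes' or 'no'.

Answer: no

Derivation:
Current gcd = 2
gcd of all OTHER numbers (without N[3]=72): gcd([68, 30, 42]) = 2
The new gcd after any change is gcd(2, new_value).
This can be at most 2.
Since 2 = old gcd 2, the gcd can only stay the same or decrease.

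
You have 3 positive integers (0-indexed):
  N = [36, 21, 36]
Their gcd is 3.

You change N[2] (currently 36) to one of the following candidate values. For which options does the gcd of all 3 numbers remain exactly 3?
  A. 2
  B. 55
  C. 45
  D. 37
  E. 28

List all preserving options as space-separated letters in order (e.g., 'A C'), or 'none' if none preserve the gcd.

Old gcd = 3; gcd of others (without N[2]) = 3
New gcd for candidate v: gcd(3, v). Preserves old gcd iff gcd(3, v) = 3.
  Option A: v=2, gcd(3,2)=1 -> changes
  Option B: v=55, gcd(3,55)=1 -> changes
  Option C: v=45, gcd(3,45)=3 -> preserves
  Option D: v=37, gcd(3,37)=1 -> changes
  Option E: v=28, gcd(3,28)=1 -> changes

Answer: C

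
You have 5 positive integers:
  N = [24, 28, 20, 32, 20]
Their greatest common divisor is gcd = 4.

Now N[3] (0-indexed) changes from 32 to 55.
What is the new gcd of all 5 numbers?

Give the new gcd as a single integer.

Numbers: [24, 28, 20, 32, 20], gcd = 4
Change: index 3, 32 -> 55
gcd of the OTHER numbers (without index 3): gcd([24, 28, 20, 20]) = 4
New gcd = gcd(g_others, new_val) = gcd(4, 55) = 1

Answer: 1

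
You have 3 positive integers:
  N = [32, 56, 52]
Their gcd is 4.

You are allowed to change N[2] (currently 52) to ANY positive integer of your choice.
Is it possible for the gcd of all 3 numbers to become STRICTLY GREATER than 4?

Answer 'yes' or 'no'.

Answer: yes

Derivation:
Current gcd = 4
gcd of all OTHER numbers (without N[2]=52): gcd([32, 56]) = 8
The new gcd after any change is gcd(8, new_value).
This can be at most 8.
Since 8 > old gcd 4, the gcd CAN increase (e.g., set N[2] = 8).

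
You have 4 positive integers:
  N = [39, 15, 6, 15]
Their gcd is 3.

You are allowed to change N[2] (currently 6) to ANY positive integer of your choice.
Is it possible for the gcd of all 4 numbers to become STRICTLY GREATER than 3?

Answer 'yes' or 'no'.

Answer: no

Derivation:
Current gcd = 3
gcd of all OTHER numbers (without N[2]=6): gcd([39, 15, 15]) = 3
The new gcd after any change is gcd(3, new_value).
This can be at most 3.
Since 3 = old gcd 3, the gcd can only stay the same or decrease.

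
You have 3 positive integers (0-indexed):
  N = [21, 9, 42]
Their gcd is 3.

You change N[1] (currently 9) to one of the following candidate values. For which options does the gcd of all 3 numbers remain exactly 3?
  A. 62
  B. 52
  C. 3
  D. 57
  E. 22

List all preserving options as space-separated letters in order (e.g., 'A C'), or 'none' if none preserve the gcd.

Old gcd = 3; gcd of others (without N[1]) = 21
New gcd for candidate v: gcd(21, v). Preserves old gcd iff gcd(21, v) = 3.
  Option A: v=62, gcd(21,62)=1 -> changes
  Option B: v=52, gcd(21,52)=1 -> changes
  Option C: v=3, gcd(21,3)=3 -> preserves
  Option D: v=57, gcd(21,57)=3 -> preserves
  Option E: v=22, gcd(21,22)=1 -> changes

Answer: C D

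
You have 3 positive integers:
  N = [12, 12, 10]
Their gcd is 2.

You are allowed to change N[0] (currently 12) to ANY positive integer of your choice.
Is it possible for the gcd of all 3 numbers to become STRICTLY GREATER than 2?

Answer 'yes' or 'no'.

Current gcd = 2
gcd of all OTHER numbers (without N[0]=12): gcd([12, 10]) = 2
The new gcd after any change is gcd(2, new_value).
This can be at most 2.
Since 2 = old gcd 2, the gcd can only stay the same or decrease.

Answer: no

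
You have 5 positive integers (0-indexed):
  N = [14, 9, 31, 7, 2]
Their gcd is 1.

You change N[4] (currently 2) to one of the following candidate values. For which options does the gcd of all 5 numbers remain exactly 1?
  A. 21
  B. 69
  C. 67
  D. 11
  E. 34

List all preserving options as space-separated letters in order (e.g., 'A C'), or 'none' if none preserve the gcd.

Answer: A B C D E

Derivation:
Old gcd = 1; gcd of others (without N[4]) = 1
New gcd for candidate v: gcd(1, v). Preserves old gcd iff gcd(1, v) = 1.
  Option A: v=21, gcd(1,21)=1 -> preserves
  Option B: v=69, gcd(1,69)=1 -> preserves
  Option C: v=67, gcd(1,67)=1 -> preserves
  Option D: v=11, gcd(1,11)=1 -> preserves
  Option E: v=34, gcd(1,34)=1 -> preserves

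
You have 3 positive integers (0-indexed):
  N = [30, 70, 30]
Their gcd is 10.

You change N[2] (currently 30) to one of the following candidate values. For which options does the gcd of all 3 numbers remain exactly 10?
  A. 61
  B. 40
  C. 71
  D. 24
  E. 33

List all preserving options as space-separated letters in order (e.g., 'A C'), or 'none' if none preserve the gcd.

Old gcd = 10; gcd of others (without N[2]) = 10
New gcd for candidate v: gcd(10, v). Preserves old gcd iff gcd(10, v) = 10.
  Option A: v=61, gcd(10,61)=1 -> changes
  Option B: v=40, gcd(10,40)=10 -> preserves
  Option C: v=71, gcd(10,71)=1 -> changes
  Option D: v=24, gcd(10,24)=2 -> changes
  Option E: v=33, gcd(10,33)=1 -> changes

Answer: B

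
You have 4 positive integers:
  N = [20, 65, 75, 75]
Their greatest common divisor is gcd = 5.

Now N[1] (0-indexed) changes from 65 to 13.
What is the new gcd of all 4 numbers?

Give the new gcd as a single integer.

Answer: 1

Derivation:
Numbers: [20, 65, 75, 75], gcd = 5
Change: index 1, 65 -> 13
gcd of the OTHER numbers (without index 1): gcd([20, 75, 75]) = 5
New gcd = gcd(g_others, new_val) = gcd(5, 13) = 1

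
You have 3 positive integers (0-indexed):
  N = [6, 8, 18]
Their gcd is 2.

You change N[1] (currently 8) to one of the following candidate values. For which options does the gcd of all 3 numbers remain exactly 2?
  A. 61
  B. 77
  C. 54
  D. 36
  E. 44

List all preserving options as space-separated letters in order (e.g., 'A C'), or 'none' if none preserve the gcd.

Answer: E

Derivation:
Old gcd = 2; gcd of others (without N[1]) = 6
New gcd for candidate v: gcd(6, v). Preserves old gcd iff gcd(6, v) = 2.
  Option A: v=61, gcd(6,61)=1 -> changes
  Option B: v=77, gcd(6,77)=1 -> changes
  Option C: v=54, gcd(6,54)=6 -> changes
  Option D: v=36, gcd(6,36)=6 -> changes
  Option E: v=44, gcd(6,44)=2 -> preserves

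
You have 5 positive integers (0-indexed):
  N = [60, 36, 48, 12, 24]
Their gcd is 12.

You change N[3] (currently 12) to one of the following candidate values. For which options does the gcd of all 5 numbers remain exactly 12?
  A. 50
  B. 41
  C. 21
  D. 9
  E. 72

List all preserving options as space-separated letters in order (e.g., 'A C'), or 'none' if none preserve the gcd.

Answer: E

Derivation:
Old gcd = 12; gcd of others (without N[3]) = 12
New gcd for candidate v: gcd(12, v). Preserves old gcd iff gcd(12, v) = 12.
  Option A: v=50, gcd(12,50)=2 -> changes
  Option B: v=41, gcd(12,41)=1 -> changes
  Option C: v=21, gcd(12,21)=3 -> changes
  Option D: v=9, gcd(12,9)=3 -> changes
  Option E: v=72, gcd(12,72)=12 -> preserves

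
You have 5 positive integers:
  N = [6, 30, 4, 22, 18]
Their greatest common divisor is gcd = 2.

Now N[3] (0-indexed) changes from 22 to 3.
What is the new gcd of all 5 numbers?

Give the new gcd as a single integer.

Numbers: [6, 30, 4, 22, 18], gcd = 2
Change: index 3, 22 -> 3
gcd of the OTHER numbers (without index 3): gcd([6, 30, 4, 18]) = 2
New gcd = gcd(g_others, new_val) = gcd(2, 3) = 1

Answer: 1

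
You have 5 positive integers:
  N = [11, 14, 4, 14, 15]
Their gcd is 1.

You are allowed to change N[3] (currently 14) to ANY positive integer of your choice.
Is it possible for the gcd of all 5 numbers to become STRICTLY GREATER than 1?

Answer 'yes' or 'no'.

Current gcd = 1
gcd of all OTHER numbers (without N[3]=14): gcd([11, 14, 4, 15]) = 1
The new gcd after any change is gcd(1, new_value).
This can be at most 1.
Since 1 = old gcd 1, the gcd can only stay the same or decrease.

Answer: no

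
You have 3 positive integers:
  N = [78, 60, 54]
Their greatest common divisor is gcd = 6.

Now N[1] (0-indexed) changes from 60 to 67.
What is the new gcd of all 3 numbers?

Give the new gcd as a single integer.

Answer: 1

Derivation:
Numbers: [78, 60, 54], gcd = 6
Change: index 1, 60 -> 67
gcd of the OTHER numbers (without index 1): gcd([78, 54]) = 6
New gcd = gcd(g_others, new_val) = gcd(6, 67) = 1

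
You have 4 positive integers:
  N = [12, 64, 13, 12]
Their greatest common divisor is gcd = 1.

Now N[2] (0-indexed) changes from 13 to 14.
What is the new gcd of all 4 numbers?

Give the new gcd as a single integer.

Numbers: [12, 64, 13, 12], gcd = 1
Change: index 2, 13 -> 14
gcd of the OTHER numbers (without index 2): gcd([12, 64, 12]) = 4
New gcd = gcd(g_others, new_val) = gcd(4, 14) = 2

Answer: 2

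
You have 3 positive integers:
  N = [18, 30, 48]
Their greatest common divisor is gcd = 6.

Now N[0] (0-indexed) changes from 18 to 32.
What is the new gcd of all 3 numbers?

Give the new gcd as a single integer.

Numbers: [18, 30, 48], gcd = 6
Change: index 0, 18 -> 32
gcd of the OTHER numbers (without index 0): gcd([30, 48]) = 6
New gcd = gcd(g_others, new_val) = gcd(6, 32) = 2

Answer: 2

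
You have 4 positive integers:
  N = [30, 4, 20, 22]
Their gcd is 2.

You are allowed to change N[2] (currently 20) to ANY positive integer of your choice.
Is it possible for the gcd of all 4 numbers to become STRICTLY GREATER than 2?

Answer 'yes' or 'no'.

Answer: no

Derivation:
Current gcd = 2
gcd of all OTHER numbers (without N[2]=20): gcd([30, 4, 22]) = 2
The new gcd after any change is gcd(2, new_value).
This can be at most 2.
Since 2 = old gcd 2, the gcd can only stay the same or decrease.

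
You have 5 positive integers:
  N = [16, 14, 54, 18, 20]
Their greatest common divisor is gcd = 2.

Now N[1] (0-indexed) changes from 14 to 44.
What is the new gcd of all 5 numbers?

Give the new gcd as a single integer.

Numbers: [16, 14, 54, 18, 20], gcd = 2
Change: index 1, 14 -> 44
gcd of the OTHER numbers (without index 1): gcd([16, 54, 18, 20]) = 2
New gcd = gcd(g_others, new_val) = gcd(2, 44) = 2

Answer: 2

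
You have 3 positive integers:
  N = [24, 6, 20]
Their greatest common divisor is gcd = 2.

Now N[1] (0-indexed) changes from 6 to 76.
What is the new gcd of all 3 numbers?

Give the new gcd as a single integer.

Numbers: [24, 6, 20], gcd = 2
Change: index 1, 6 -> 76
gcd of the OTHER numbers (without index 1): gcd([24, 20]) = 4
New gcd = gcd(g_others, new_val) = gcd(4, 76) = 4

Answer: 4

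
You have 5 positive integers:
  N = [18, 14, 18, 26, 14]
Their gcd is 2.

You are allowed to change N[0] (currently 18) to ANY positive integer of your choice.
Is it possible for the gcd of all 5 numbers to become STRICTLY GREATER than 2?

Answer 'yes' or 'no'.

Current gcd = 2
gcd of all OTHER numbers (without N[0]=18): gcd([14, 18, 26, 14]) = 2
The new gcd after any change is gcd(2, new_value).
This can be at most 2.
Since 2 = old gcd 2, the gcd can only stay the same or decrease.

Answer: no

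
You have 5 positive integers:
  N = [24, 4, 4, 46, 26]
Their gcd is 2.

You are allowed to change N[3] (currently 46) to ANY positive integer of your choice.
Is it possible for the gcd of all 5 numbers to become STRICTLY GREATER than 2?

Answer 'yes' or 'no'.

Answer: no

Derivation:
Current gcd = 2
gcd of all OTHER numbers (without N[3]=46): gcd([24, 4, 4, 26]) = 2
The new gcd after any change is gcd(2, new_value).
This can be at most 2.
Since 2 = old gcd 2, the gcd can only stay the same or decrease.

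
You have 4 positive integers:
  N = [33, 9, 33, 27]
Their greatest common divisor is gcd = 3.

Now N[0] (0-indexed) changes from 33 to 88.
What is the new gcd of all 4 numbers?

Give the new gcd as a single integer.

Answer: 1

Derivation:
Numbers: [33, 9, 33, 27], gcd = 3
Change: index 0, 33 -> 88
gcd of the OTHER numbers (without index 0): gcd([9, 33, 27]) = 3
New gcd = gcd(g_others, new_val) = gcd(3, 88) = 1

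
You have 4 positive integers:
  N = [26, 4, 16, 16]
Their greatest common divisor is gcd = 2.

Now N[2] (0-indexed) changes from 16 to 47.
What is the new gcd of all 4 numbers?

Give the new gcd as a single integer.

Answer: 1

Derivation:
Numbers: [26, 4, 16, 16], gcd = 2
Change: index 2, 16 -> 47
gcd of the OTHER numbers (without index 2): gcd([26, 4, 16]) = 2
New gcd = gcd(g_others, new_val) = gcd(2, 47) = 1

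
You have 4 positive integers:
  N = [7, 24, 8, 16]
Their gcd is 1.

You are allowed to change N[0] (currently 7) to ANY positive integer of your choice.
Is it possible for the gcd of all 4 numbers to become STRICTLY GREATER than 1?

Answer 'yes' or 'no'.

Answer: yes

Derivation:
Current gcd = 1
gcd of all OTHER numbers (without N[0]=7): gcd([24, 8, 16]) = 8
The new gcd after any change is gcd(8, new_value).
This can be at most 8.
Since 8 > old gcd 1, the gcd CAN increase (e.g., set N[0] = 8).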